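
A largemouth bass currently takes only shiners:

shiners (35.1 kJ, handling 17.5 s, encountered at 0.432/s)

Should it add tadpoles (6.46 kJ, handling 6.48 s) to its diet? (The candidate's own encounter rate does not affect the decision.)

No

Intake rate on the current diet: R = (0.432×35.1) / (1 + 0.432×17.5) = 15.16/8.56 = 1.771 kJ/s.
tadpoles: E/h = 6.46/6.48 = 0.9969 kJ/s.
0.9969 < 1.771, so adding tadpoles would lower the average — exclude it.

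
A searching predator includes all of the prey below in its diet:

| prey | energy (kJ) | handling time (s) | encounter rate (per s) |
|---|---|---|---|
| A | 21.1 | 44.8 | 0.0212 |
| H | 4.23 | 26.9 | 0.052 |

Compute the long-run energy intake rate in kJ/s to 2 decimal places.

0.20 kJ/s

Energy encountered per unit search time: 0.0212×21.1 + 0.052×4.23 = 0.6673 kJ/s.
Handling time per unit search time: 0.0212×44.8 + 0.052×26.9 = 2.349.
Rate = 0.6673/(1 + 2.349) = 0.1993 kJ/s.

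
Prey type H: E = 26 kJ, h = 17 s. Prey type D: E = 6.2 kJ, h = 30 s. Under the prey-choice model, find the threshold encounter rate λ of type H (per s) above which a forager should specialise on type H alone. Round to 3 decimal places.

At the threshold, the rate on type H alone equals the profitability of type D: λ·26/(1 + λ·17) = 6.2/30 = 0.2067.
Rearranging, λ(26 − 0.2067×17) = 0.2067, so λ = 0.2067/22.49 = 0.009191 per s.

0.009 per s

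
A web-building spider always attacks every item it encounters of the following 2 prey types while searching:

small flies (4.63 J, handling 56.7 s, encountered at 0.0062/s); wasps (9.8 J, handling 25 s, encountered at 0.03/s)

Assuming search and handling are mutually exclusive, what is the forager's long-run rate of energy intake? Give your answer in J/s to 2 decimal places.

R = Σλ_iE_i / (1 + Σλ_ih_i)
Numerator: 0.0062×4.63 + 0.03×9.8 = 0.3227
Denominator: 1 + 0.0062×56.7 + 0.03×25 = 2.102
R = 0.3227/2.102 = 0.1536 J/s

0.15 J/s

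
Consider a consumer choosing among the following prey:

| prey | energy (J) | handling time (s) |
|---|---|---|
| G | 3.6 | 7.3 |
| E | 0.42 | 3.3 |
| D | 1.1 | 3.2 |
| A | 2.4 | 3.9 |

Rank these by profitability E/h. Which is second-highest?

G

In descending order of E/h:
A: 2.4/3.9 = 0.615 J/s
G: 3.6/7.3 = 0.493 J/s
D: 1.1/3.2 = 0.344 J/s
E: 0.42/3.3 = 0.127 J/s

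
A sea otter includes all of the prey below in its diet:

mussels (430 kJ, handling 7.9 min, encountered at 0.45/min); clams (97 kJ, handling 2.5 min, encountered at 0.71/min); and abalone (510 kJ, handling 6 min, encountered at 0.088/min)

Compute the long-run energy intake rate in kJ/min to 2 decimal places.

44.80 kJ/min

R = Σλ_iE_i / (1 + Σλ_ih_i)
Numerator: 0.45×430 + 0.71×97 + 0.088×510 = 307.2
Denominator: 1 + 0.45×7.9 + 0.71×2.5 + 0.088×6 = 6.858
R = 307.2/6.858 = 44.8 kJ/min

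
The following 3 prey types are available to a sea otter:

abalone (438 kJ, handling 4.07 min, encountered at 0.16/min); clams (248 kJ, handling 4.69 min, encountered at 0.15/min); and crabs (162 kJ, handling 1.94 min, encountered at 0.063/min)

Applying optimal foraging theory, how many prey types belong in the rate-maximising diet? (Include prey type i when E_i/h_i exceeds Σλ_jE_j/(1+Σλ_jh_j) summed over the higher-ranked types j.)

3

E/h in descending order: abalone 108, crabs 83.5, clams 52.9 kJ/min. The optimal diet is the largest prefix of this list for which every included type satisfies E_i/h_i > R on the types above it.
Rate on top 1: 42.44. crabs: 83.5 > 42.44 → include.
Rate on top 2: 45.27. clams: 52.9 > 45.27 → include.
Optimal diet: abalone, crabs, clams — 3 of 3 types.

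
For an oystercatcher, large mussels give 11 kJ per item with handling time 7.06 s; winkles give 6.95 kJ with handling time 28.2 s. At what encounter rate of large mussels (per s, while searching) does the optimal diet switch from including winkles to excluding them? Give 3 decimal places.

0.027 per s

The zero-one rule: include winkles iff E₂/h₂ > λE₁/(1+λh₁). Equality gives the switch point.
λE₁h₂ = E₂ + λE₂h₁ ⇒ λ = E₂/(E₁h₂ − E₂h₁) = 6.95/(310.2 − 49.07) = 0.02661 per s.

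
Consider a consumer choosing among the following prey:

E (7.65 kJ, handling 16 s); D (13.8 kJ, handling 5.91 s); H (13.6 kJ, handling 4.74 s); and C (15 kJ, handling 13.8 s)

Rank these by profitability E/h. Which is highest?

In descending order of E/h:
H: 13.6/4.74 = 2.87 kJ/s
D: 13.8/5.91 = 2.34 kJ/s
C: 15/13.8 = 1.09 kJ/s
E: 7.65/16 = 0.478 kJ/s

H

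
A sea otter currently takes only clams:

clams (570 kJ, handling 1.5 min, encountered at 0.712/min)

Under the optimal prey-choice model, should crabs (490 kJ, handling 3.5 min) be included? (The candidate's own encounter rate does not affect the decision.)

No

Intake rate on the current diet: R = (0.712×570) / (1 + 0.712×1.5) = 405.8/2.068 = 196.2 kJ/min.
crabs: E/h = 490/3.5 = 140 kJ/min.
140 < 196.2, so adding crabs would lower the average — exclude it.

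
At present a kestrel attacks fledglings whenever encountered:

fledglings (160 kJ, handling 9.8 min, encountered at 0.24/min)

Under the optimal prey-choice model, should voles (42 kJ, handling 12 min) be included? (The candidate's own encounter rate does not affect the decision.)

Current rate: (0.24×160)/(1 + 0.24×9.8) = 11.46 kJ/min.
Profitability of voles: 42/12 = 3.5 kJ/min.
3.5 < 11.46, so adding voles would lower the average — exclude it.

No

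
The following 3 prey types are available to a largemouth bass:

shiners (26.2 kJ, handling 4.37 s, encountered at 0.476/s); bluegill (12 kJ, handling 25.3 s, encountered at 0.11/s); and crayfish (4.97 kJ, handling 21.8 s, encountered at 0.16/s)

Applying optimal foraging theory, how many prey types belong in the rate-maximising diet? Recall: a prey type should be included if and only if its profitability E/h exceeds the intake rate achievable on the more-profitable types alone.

E/h in descending order: shiners 6, bluegill 0.474, crayfish 0.228 kJ/s. The optimal diet is the largest prefix of this list for which every included type satisfies E_i/h_i > R on the types above it.
Rate on top 1: 4.049. bluegill: 0.474 < 4.049 → exclude; stop.
Optimal diet: shiners — 1 of 3 types.

1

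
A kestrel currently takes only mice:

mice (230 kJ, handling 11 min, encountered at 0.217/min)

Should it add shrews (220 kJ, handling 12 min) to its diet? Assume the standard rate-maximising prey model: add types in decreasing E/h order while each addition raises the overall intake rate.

Yes

Current rate: (0.217×230)/(1 + 0.217×11) = 14.74 kJ/min.
Profitability of shrews: 220/12 = 18.33 kJ/min.
Since 18.33 > R, including shrews increases the long-run rate.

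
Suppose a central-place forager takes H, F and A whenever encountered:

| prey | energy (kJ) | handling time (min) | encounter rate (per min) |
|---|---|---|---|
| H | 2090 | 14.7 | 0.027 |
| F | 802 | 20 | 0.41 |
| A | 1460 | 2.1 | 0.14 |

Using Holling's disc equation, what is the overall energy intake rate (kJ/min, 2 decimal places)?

59.62 kJ/min

R = Σλ_iE_i / (1 + Σλ_ih_i)
Numerator: 0.027×2090 + 0.41×802 + 0.14×1460 = 589.6
Denominator: 1 + 0.027×14.7 + 0.41×20 + 0.14×2.1 = 9.891
R = 589.6/9.891 = 59.62 kJ/min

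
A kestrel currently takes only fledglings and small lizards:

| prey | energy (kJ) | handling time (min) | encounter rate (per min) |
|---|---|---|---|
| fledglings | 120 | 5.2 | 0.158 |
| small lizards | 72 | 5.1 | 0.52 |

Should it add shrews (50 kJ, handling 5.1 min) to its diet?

Current rate: (0.158×120 + 0.52×72)/(1 + 0.158×5.2 + 0.52×5.1) = 12.61 kJ/min.
Profitability of shrews: 50/5.1 = 9.804 kJ/min.
Since 9.804 < R, time spent handling shrews is better spent searching.

No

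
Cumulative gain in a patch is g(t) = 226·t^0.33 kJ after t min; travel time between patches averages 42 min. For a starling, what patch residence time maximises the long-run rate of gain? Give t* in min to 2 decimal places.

Maximise g(t)/(T+t): set derivative to zero → g'(t)(T+t) = g(t).
g'(t) = 0.33·226·t^-0.67. Setting 0.33·226·t^-0.67 = 226·t^0.33/(42+t) gives 0.33(42+t) = t, so 0.67·t = 0.33×42.
t* = 0.33×42/0.67 = 20.69 min.

20.69 min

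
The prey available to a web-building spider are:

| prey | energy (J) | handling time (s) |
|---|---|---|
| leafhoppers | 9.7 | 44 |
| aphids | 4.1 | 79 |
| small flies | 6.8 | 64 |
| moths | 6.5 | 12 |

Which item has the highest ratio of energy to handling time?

Profitability E/h (J/s): leafhoppers = 9.7/44 = 0.22, aphids = 4.1/79 = 0.0519, small flies = 6.8/64 = 0.106, moths = 6.5/12 = 0.542.
Ranked: moths > leafhoppers > small flies > aphids.

moths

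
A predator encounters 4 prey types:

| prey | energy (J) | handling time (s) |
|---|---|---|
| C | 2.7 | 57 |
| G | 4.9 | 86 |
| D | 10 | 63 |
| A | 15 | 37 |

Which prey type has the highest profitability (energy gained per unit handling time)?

A

Profitability E/h (J/s): C = 2.7/57 = 0.0474, G = 4.9/86 = 0.057, D = 10/63 = 0.159, A = 15/37 = 0.405.
Ranked: A > D > G > C.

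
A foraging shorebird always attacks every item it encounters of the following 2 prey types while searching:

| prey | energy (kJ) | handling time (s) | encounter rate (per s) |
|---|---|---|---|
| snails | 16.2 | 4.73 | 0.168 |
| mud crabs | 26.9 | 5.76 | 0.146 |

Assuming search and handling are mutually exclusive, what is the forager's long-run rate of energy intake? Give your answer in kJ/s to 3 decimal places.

2.523 kJ/s

Energy encountered per unit search time: 0.168×16.2 + 0.146×26.9 = 6.649 kJ/s.
Handling time per unit search time: 0.168×4.73 + 0.146×5.76 = 1.636.
Rate = 6.649/(1 + 1.636) = 2.523 kJ/s.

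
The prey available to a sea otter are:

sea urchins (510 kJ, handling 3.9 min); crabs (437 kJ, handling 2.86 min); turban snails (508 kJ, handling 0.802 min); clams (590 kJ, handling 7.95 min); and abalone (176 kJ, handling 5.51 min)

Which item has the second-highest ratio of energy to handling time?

In descending order of E/h:
turban snails: 508/0.802 = 633 kJ/min
crabs: 437/2.86 = 153 kJ/min
sea urchins: 510/3.9 = 131 kJ/min
clams: 590/7.95 = 74.2 kJ/min
abalone: 176/5.51 = 31.9 kJ/min

crabs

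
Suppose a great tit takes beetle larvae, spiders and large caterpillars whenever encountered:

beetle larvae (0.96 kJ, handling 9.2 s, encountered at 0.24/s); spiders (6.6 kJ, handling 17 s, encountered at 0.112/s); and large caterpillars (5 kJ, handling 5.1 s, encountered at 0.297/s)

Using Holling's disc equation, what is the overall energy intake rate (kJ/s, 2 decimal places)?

R = (0.24×0.96 + 0.112×6.6 + 0.297×5) / (1 + 0.24×9.2 + 0.112×17 + 0.297×5.1) = 2.455/6.627 = 0.3704 kJ/s.

0.37 kJ/s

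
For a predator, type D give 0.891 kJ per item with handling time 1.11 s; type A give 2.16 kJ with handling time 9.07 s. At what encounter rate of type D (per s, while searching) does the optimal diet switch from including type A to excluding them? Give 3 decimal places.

Drop type A once their profitability E₂/h₂ falls below the rate achievable on type D alone: E₂/h₂ = λE₁/(1 + λh₁).
Solve for λ: λE₁h₂ = E₂(1 + λh₁) → λ(E₁h₂ − E₂h₁) = E₂ → λ = E₂/(E₁h₂ − E₂h₁).
λ = 2.16/(0.891×9.07 − 2.16×1.11) = 2.16/5.684 = 0.38 per s.

0.380 per s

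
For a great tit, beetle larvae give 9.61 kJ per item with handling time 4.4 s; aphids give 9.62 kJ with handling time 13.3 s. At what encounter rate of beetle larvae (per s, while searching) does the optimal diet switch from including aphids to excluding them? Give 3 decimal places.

Drop aphids once their profitability E₂/h₂ falls below the rate achievable on beetle larvae alone: E₂/h₂ = λE₁/(1 + λh₁).
Solve for λ: λE₁h₂ = E₂(1 + λh₁) → λ(E₁h₂ − E₂h₁) = E₂ → λ = E₂/(E₁h₂ − E₂h₁).
λ = 9.62/(9.61×13.3 − 9.62×4.4) = 9.62/85.48 = 0.1125 per s.

0.113 per s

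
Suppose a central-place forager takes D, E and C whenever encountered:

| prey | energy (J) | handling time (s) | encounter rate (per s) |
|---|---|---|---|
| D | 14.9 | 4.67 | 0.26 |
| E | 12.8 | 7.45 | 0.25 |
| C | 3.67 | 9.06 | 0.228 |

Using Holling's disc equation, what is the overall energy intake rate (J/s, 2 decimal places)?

Energy encountered per unit search time: 0.26×14.9 + 0.25×12.8 + 0.228×3.67 = 7.911 J/s.
Handling time per unit search time: 0.26×4.67 + 0.25×7.45 + 0.228×9.06 = 5.142.
Rate = 7.911/(1 + 5.142) = 1.288 J/s.

1.29 J/s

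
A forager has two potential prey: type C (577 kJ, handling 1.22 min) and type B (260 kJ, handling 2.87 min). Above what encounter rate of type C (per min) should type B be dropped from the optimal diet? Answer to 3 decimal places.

0.194 per min

The zero-one rule: include type B iff E₂/h₂ > λE₁/(1+λh₁). Equality gives the switch point.
λE₁h₂ = E₂ + λE₂h₁ ⇒ λ = E₂/(E₁h₂ − E₂h₁) = 260/(1656 − 317.2) = 0.1942 per min.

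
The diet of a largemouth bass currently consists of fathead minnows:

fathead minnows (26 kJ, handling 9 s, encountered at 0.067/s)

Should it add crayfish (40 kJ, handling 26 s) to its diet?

Intake rate on the current diet: R = (0.067×26) / (1 + 0.067×9) = 1.742/1.603 = 1.087 kJ/s.
Profitability of crayfish: 40/26 = 1.538 kJ/s.
Since 1.538 > R, including crayfish increases the long-run rate.

Yes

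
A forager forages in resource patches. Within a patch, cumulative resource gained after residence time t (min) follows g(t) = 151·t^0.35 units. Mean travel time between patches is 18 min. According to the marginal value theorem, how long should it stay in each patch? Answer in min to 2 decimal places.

Maximise g(t)/(T+t): set derivative to zero → g'(t)(T+t) = g(t).
g'(t) = 0.35·151·t^-0.65. Setting 0.35·151·t^-0.65 = 151·t^0.35/(18+t) gives 0.35(18+t) = t, so 0.65·t = 0.35×18.
t* = 0.35×18/0.65 = 9.692 min.

9.69 min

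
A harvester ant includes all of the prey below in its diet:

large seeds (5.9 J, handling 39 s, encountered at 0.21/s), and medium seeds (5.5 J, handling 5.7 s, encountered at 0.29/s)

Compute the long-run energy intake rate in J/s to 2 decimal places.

R = (0.21×5.9 + 0.29×5.5) / (1 + 0.21×39 + 0.29×5.7) = 2.834/10.84 = 0.2614 J/s.

0.26 J/s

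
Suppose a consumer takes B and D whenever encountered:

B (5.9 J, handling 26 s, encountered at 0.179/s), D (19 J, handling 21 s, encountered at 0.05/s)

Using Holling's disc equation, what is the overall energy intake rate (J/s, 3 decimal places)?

0.299 J/s

R = Σλ_iE_i / (1 + Σλ_ih_i)
Numerator: 0.179×5.9 + 0.05×19 = 2.006
Denominator: 1 + 0.179×26 + 0.05×21 = 6.704
R = 2.006/6.704 = 0.2992 J/s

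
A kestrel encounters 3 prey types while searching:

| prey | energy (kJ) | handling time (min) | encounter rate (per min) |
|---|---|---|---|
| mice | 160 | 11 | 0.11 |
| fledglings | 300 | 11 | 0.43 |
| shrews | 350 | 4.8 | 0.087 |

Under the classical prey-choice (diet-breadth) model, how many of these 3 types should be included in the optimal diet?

Rank by E/h (kJ/min): shrews 72.9, fledglings 27.3, mice 14.5. Include each in turn until the next type's E/h falls below the running intake rate.
Rate on top 1: 21.48. fledglings: 27.3 > 21.48 → include.
Rate on top 2: 25.94. mice: 14.5 < 25.94 → exclude; stop.
Optimal diet: shrews, fledglings — 2 of 3 types.

2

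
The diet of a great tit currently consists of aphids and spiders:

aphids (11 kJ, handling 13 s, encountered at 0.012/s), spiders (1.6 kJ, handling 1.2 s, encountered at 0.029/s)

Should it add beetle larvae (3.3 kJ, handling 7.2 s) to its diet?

Current rate: (0.012×11 + 0.029×1.6)/(1 + 0.012×13 + 0.029×1.2) = 0.1498 kJ/s.
Profitability of beetle larvae: 3.3/7.2 = 0.4583 kJ/s.
Since 0.4583 > R, including beetle larvae increases the long-run rate.

Yes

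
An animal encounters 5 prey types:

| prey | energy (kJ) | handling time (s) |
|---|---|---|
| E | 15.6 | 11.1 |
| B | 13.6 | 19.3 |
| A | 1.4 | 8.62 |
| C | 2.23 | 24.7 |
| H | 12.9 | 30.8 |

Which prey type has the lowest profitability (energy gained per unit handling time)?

C

In descending order of E/h:
E: 15.6/11.1 = 1.41 kJ/s
B: 13.6/19.3 = 0.705 kJ/s
H: 12.9/30.8 = 0.419 kJ/s
A: 1.4/8.62 = 0.162 kJ/s
C: 2.23/24.7 = 0.0903 kJ/s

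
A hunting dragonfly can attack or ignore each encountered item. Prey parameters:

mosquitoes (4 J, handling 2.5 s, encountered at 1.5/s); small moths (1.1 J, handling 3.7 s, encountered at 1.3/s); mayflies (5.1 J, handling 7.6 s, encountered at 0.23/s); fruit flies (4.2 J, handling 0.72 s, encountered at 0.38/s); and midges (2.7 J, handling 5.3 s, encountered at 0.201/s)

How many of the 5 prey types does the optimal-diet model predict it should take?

Profitabilities (E/h, J/s): fruit flies 5.83, mosquitoes 1.6, mayflies 0.671, midges 0.509, small moths 0.297. Add prey in this order while the next type's profitability exceeds the intake rate on those already taken.
Rate on top 1: 1.253. mosquitoes: 1.6 > 1.253 → include.
Rate on top 2: 1.512. mayflies: 0.671 < 1.512 → exclude; stop.
Optimal diet: fruit flies, mosquitoes — 2 of 5 types.

2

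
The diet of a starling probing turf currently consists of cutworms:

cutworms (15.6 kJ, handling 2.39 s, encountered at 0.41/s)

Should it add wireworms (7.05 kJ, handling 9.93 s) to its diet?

On cutworms alone, R = ΣλE/(1+Σλh) = 6.396/1.98 = 3.23 kJ/s.
wireworms: E/h = 7.05/9.93 = 0.71 kJ/s.
0.71 < 3.23, so adding wireworms would lower the average — exclude it.

No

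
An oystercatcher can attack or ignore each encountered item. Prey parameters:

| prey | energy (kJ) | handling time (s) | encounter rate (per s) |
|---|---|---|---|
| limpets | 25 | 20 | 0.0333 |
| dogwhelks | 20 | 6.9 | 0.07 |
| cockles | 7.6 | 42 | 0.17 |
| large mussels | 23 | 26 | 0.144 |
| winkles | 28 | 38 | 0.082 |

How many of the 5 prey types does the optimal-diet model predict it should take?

Rank by E/h (kJ/s): dogwhelks 2.9, limpets 1.25, large mussels 0.885, winkles 0.737, cockles 0.181. Include each in turn until the next type's E/h falls below the running intake rate.
Rate on top 1: 0.944. limpets: 1.25 > 0.944 → include.
Rate on top 2: 1.039. large mussels: 0.885 < 1.039 → exclude; stop.
Optimal diet: dogwhelks, limpets — 2 of 5 types.

2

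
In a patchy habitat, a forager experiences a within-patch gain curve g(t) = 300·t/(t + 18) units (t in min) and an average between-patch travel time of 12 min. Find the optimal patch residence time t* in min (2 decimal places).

14.70 min

By the marginal value theorem, leave when the instantaneous gain rate g'(t) equals the habitat-wide average g(t)/(T + t).
g'(t) = 300·18/(t + 18)². Setting 300·18/(t+18)² = 300t/[(t+18)(12+t)] gives 18(12+t) = t(t+18), so t² = 18×12 = 216.
t* = √216 = 14.7 min.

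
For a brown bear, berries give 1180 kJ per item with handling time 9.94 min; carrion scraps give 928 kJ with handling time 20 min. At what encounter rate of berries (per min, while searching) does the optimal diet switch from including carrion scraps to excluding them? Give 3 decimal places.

Drop carrion scraps once their profitability E₂/h₂ falls below the rate achievable on berries alone: E₂/h₂ = λE₁/(1 + λh₁).
Solve for λ: λE₁h₂ = E₂(1 + λh₁) → λ(E₁h₂ − E₂h₁) = E₂ → λ = E₂/(E₁h₂ − E₂h₁).
λ = 928/(1180×20 − 928×9.94) = 928/1.438e+04 = 0.06455 per min.

0.065 per min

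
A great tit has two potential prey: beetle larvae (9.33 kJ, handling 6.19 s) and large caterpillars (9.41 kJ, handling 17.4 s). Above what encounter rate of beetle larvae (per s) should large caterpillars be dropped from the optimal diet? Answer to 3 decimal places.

0.090 per s

Drop large caterpillars once their profitability E₂/h₂ falls below the rate achievable on beetle larvae alone: E₂/h₂ = λE₁/(1 + λh₁).
Solve for λ: λE₁h₂ = E₂(1 + λh₁) → λ(E₁h₂ − E₂h₁) = E₂ → λ = E₂/(E₁h₂ − E₂h₁).
λ = 9.41/(9.33×17.4 − 9.41×6.19) = 9.41/104.1 = 0.0904 per s.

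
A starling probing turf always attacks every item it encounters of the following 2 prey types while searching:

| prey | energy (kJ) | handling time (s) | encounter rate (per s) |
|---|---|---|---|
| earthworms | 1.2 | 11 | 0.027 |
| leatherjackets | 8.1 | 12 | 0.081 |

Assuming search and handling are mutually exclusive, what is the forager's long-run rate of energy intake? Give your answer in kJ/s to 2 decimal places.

0.30 kJ/s

Energy encountered per unit search time: 0.027×1.2 + 0.081×8.1 = 0.6885 kJ/s.
Handling time per unit search time: 0.027×11 + 0.081×12 = 1.269.
Rate = 0.6885/(1 + 1.269) = 0.3034 kJ/s.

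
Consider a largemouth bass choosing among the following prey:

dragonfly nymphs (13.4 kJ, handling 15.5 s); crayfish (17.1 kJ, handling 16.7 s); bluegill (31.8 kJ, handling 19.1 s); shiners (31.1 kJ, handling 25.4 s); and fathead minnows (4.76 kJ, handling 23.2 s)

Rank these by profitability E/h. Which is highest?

bluegill

Profitability E/h (kJ/s): dragonfly nymphs = 13.4/15.5 = 0.865, crayfish = 17.1/16.7 = 1.02, bluegill = 31.8/19.1 = 1.66, shiners = 31.1/25.4 = 1.22, fathead minnows = 4.76/23.2 = 0.205.
Ranked: bluegill > shiners > crayfish > dragonfly nymphs > fathead minnows.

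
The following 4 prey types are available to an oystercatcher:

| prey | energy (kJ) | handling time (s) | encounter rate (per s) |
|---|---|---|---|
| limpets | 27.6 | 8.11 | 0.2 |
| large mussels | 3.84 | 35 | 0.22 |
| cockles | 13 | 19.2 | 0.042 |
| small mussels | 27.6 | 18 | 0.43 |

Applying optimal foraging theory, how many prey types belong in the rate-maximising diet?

1

E/h in descending order: limpets 3.4, small mussels 1.53, cockles 0.677, large mussels 0.11 kJ/s. The optimal diet is the largest prefix of this list for which every included type satisfies E_i/h_i > R on the types above it.
Rate on top 1: 2.105. small mussels: 1.53 < 2.105 → exclude; stop.
Optimal diet: limpets — 1 of 4 types.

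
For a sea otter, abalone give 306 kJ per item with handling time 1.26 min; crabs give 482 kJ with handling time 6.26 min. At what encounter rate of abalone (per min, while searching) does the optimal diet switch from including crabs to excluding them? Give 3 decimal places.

0.368 per min

At the threshold, the rate on abalone alone equals the profitability of crabs: λ·306/(1 + λ·1.26) = 482/6.26 = 77.
Rearranging, λ(306 − 77×1.26) = 77, so λ = 77/209 = 0.3684 per min.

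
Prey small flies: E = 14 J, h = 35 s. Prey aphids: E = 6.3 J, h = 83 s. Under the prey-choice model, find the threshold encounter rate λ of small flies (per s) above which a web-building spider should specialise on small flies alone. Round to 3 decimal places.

0.007 per s

Drop aphids once their profitability E₂/h₂ falls below the rate achievable on small flies alone: E₂/h₂ = λE₁/(1 + λh₁).
Solve for λ: λE₁h₂ = E₂(1 + λh₁) → λ(E₁h₂ − E₂h₁) = E₂ → λ = E₂/(E₁h₂ − E₂h₁).
λ = 6.3/(14×83 − 6.3×35) = 6.3/941.5 = 0.006691 per s.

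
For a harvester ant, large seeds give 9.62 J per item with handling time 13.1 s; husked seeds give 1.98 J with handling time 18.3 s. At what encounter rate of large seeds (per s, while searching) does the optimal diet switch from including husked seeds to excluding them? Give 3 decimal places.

Drop husked seeds once their profitability E₂/h₂ falls below the rate achievable on large seeds alone: E₂/h₂ = λE₁/(1 + λh₁).
Solve for λ: λE₁h₂ = E₂(1 + λh₁) → λ(E₁h₂ − E₂h₁) = E₂ → λ = E₂/(E₁h₂ − E₂h₁).
λ = 1.98/(9.62×18.3 − 1.98×13.1) = 1.98/150.1 = 0.01319 per s.

0.013 per s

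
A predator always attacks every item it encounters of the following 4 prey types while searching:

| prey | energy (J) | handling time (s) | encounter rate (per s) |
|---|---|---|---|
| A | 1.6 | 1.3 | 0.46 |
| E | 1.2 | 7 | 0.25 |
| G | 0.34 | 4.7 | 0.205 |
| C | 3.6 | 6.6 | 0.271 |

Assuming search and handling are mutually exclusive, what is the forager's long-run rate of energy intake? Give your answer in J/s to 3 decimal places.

0.341 J/s

R = Σλ_iE_i / (1 + Σλ_ih_i)
Numerator: 0.46×1.6 + 0.25×1.2 + 0.205×0.34 + 0.271×3.6 = 2.081
Denominator: 1 + 0.46×1.3 + 0.25×7 + 0.205×4.7 + 0.271×6.6 = 6.1
R = 2.081/6.1 = 0.3412 J/s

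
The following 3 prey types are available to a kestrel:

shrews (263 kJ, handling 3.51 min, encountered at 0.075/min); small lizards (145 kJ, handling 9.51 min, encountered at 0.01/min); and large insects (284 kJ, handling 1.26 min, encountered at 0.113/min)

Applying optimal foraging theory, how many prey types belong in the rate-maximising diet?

2

Rank by E/h (kJ/min): large insects 225, shrews 74.9, small lizards 15.2. Include each in turn until the next type's E/h falls below the running intake rate.
Rate on top 1: 28.09. shrews: 74.9 > 28.09 → include.
Rate on top 2: 36.86. small lizards: 15.2 < 36.86 → exclude; stop.
Optimal diet: large insects, shrews — 2 of 3 types.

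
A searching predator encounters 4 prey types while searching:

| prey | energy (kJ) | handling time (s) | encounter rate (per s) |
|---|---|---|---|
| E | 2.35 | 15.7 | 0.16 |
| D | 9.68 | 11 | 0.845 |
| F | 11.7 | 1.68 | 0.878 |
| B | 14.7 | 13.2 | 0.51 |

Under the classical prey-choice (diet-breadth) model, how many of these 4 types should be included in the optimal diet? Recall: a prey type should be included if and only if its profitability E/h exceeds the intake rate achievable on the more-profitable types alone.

E/h in descending order: F 6.96, B 1.11, D 0.88, E 0.15 kJ/s. The optimal diet is the largest prefix of this list for which every included type satisfies E_i/h_i > R on the types above it.
Rate on top 1: 4.15. B: 1.11 < 4.15 → exclude; stop.
Optimal diet: F — 1 of 4 types.

1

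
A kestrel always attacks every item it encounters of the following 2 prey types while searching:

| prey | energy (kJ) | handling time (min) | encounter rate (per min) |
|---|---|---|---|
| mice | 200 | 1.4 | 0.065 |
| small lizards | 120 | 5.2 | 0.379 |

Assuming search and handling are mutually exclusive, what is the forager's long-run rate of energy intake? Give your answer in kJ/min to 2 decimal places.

19.10 kJ/min

R = Σλ_iE_i / (1 + Σλ_ih_i)
Numerator: 0.065×200 + 0.379×120 = 58.48
Denominator: 1 + 0.065×1.4 + 0.379×5.2 = 3.062
R = 58.48/3.062 = 19.1 kJ/min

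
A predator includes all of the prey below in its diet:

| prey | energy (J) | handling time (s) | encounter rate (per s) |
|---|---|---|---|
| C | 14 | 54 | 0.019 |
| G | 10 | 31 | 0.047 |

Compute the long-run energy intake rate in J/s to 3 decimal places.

Energy encountered per unit search time: 0.019×14 + 0.047×10 = 0.736 J/s.
Handling time per unit search time: 0.019×54 + 0.047×31 = 2.483.
Rate = 0.736/(1 + 2.483) = 0.2113 J/s.

0.211 J/s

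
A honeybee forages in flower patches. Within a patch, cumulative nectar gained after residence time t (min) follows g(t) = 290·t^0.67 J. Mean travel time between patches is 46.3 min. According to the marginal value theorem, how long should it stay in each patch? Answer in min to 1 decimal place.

94.0 min

By the marginal value theorem, leave when the instantaneous gain rate g'(t) equals the habitat-wide average g(t)/(T + t).
g'(t) = 0.67·290·t^-0.33. Setting 0.67·290·t^-0.33 = 290·t^0.67/(46.3+t) gives 0.67(46.3+t) = t, so 0.33·t = 0.67×46.3.
t* = 0.67×46.3/0.33 = 94 min.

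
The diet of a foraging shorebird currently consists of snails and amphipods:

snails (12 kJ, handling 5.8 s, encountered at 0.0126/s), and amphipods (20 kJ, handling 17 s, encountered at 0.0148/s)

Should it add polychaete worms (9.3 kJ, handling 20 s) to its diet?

Current rate: (0.0126×12 + 0.0148×20)/(1 + 0.0126×5.8 + 0.0148×17) = 0.3376 kJ/s.
polychaete worms: E/h = 9.3/20 = 0.465 kJ/s.
0.465 > 0.3376, so adding polychaete worms raises the average — include it.

Yes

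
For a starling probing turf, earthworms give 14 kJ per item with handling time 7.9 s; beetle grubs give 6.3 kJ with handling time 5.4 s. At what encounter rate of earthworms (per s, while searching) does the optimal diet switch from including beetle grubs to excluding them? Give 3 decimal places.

At the threshold, the rate on earthworms alone equals the profitability of beetle grubs: λ·14/(1 + λ·7.9) = 6.3/5.4 = 1.167.
Rearranging, λ(14 − 1.167×7.9) = 1.167, so λ = 1.167/4.783 = 0.2439 per s.

0.244 per s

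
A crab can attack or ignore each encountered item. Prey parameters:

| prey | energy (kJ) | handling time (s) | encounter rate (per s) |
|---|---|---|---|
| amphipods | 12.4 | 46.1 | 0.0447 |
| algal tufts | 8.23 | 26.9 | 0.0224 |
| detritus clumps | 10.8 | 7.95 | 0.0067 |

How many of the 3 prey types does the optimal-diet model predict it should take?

E/h in descending order: detritus clumps 1.36, algal tufts 0.306, amphipods 0.269 kJ/s. The optimal diet is the largest prefix of this list for which every included type satisfies E_i/h_i > R on the types above it.
Rate on top 1: 0.0687. algal tufts: 0.306 > 0.0687 → include.
Rate on top 2: 0.155. amphipods: 0.269 > 0.155 → include.
Optimal diet: detritus clumps, algal tufts, amphipods — 3 of 3 types.

3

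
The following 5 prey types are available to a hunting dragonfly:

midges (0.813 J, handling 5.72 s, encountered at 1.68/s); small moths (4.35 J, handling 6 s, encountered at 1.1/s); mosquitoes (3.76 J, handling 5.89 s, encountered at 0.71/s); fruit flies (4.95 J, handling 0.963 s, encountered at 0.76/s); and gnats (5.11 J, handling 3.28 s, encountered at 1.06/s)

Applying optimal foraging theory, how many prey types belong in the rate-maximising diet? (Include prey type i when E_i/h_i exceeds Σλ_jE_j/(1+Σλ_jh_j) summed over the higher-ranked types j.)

1

Profitabilities (E/h, J/s): fruit flies 5.14, gnats 1.56, small moths 0.725, mosquitoes 0.638, midges 0.142. Add prey in this order while the next type's profitability exceeds the intake rate on those already taken.
Rate on top 1: 2.172. gnats: 1.56 < 2.172 → exclude; stop.
Optimal diet: fruit flies — 1 of 5 types.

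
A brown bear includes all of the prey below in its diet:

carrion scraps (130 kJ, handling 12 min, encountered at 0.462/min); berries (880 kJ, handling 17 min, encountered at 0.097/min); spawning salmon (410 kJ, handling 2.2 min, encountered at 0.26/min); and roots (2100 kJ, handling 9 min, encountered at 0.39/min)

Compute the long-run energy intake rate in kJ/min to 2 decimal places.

R = Σλ_iE_i / (1 + Σλ_ih_i)
Numerator: 0.462×130 + 0.097×880 + 0.26×410 + 0.39×2100 = 1071
Denominator: 1 + 0.462×12 + 0.097×17 + 0.26×2.2 + 0.39×9 = 12.28
R = 1071/12.28 = 87.25 kJ/min

87.25 kJ/min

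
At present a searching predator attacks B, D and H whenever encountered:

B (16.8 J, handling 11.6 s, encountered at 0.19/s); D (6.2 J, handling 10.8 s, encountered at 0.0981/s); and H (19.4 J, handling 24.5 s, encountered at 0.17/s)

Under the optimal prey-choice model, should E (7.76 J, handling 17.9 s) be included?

No

Current rate: (0.19×16.8 + 0.0981×6.2 + 0.17×19.4)/(1 + 0.19×11.6 + 0.0981×10.8 + 0.17×24.5) = 0.8422 J/s.
Profitability of E: 7.76/17.9 = 0.4335 J/s.
0.4335 < 0.8422, so adding E would lower the average — exclude it.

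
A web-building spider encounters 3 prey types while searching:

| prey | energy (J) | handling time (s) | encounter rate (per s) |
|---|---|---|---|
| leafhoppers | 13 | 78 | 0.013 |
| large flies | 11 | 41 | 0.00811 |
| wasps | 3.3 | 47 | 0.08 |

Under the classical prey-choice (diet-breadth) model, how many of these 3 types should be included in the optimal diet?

2

Rank by E/h (J/s): large flies 0.268, leafhoppers 0.167, wasps 0.0702. Include each in turn until the next type's E/h falls below the running intake rate.
Rate on top 1: 0.06695. leafhoppers: 0.167 > 0.06695 → include.
Rate on top 2: 0.11. wasps: 0.0702 < 0.11 → exclude; stop.
Optimal diet: large flies, leafhoppers — 2 of 3 types.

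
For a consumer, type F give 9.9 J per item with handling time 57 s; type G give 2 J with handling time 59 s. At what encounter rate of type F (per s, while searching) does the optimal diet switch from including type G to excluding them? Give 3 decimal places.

0.004 per s

At the threshold, the rate on type F alone equals the profitability of type G: λ·9.9/(1 + λ·57) = 2/59 = 0.0339.
Rearranging, λ(9.9 − 0.0339×57) = 0.0339, so λ = 0.0339/7.968 = 0.004254 per s.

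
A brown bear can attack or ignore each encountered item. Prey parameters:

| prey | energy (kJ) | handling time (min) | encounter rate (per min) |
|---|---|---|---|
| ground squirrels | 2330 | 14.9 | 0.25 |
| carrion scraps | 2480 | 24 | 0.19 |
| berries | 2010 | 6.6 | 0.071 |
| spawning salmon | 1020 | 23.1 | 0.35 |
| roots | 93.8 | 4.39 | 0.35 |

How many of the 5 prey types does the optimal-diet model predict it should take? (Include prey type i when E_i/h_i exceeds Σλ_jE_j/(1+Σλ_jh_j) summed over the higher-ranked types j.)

2

Rank by E/h (kJ/min): berries 305, ground squirrels 156, carrion scraps 103, spawning salmon 44.2, roots 21.4. Include each in turn until the next type's E/h falls below the running intake rate.
Rate on top 1: 97.17. ground squirrels: 156 > 97.17 → include.
Rate on top 2: 139.6. carrion scraps: 103 < 139.6 → exclude; stop.
Optimal diet: berries, ground squirrels — 2 of 5 types.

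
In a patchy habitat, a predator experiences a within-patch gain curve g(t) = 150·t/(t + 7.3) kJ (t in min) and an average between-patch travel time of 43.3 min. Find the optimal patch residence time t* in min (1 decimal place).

17.8 min

Optimal t* satisfies g'(t*) = g(t*)/(T + t*).
g'(t) = 150·7.3/(t + 7.3)². Setting 150·7.3/(t+7.3)² = 150t/[(t+7.3)(43.3+t)] gives 7.3(43.3+t) = t(t+7.3), so t² = 7.3×43.3 = 316.1.
t* = √316.1 = 17.78 min.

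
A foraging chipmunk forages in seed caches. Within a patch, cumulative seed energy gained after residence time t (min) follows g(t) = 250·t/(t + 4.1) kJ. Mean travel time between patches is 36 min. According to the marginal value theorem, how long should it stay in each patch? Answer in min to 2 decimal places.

12.15 min

Maximise g(t)/(T+t): set derivative to zero → g'(t)(T+t) = g(t).
g'(t) = 250·4.1/(t + 4.1)². Setting 250·4.1/(t+4.1)² = 250t/[(t+4.1)(36+t)] gives 4.1(36+t) = t(t+4.1), so t² = 4.1×36 = 147.6.
t* = √147.6 = 12.15 min.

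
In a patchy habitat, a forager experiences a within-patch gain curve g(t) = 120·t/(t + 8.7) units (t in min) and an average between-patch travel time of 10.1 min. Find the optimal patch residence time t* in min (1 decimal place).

9.4 min

Optimal t* satisfies g'(t*) = g(t*)/(T + t*).
g'(t) = 120·8.7/(t + 8.7)². Setting 120·8.7/(t+8.7)² = 120t/[(t+8.7)(10.1+t)] gives 8.7(10.1+t) = t(t+8.7), so t² = 8.7×10.1 = 87.87.
t* = √87.87 = 9.374 min.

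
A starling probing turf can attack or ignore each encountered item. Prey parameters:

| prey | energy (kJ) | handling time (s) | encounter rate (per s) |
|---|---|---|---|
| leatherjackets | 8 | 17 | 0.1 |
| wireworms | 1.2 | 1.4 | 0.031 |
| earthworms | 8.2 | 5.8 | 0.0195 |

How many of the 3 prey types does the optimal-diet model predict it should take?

Rank by E/h (kJ/s): earthworms 1.41, wireworms 0.857, leatherjackets 0.471. Include each in turn until the next type's E/h falls below the running intake rate.
Rate on top 1: 0.1437. wireworms: 0.857 > 0.1437 → include.
Rate on top 2: 0.1704. leatherjackets: 0.471 > 0.1704 → include.
Optimal diet: earthworms, wireworms, leatherjackets — 3 of 3 types.

3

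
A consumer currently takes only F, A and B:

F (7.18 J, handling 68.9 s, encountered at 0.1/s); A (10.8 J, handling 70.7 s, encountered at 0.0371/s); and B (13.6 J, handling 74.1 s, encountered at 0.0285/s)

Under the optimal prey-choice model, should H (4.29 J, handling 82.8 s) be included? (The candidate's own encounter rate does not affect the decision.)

Intake rate on the current diet: R = (0.1×7.18 + 0.0371×10.8 + 0.0285×13.6) / (1 + 0.1×68.9 + 0.0371×70.7 + 0.0285×74.1) = 1.506/12.62 = 0.1193 J/s.
H: E/h = 4.29/82.8 = 0.05181 J/s.
0.05181 < 0.1193, so adding H would lower the average — exclude it.

No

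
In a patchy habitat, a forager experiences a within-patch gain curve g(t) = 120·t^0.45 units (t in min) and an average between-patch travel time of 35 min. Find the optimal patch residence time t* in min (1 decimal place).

28.6 min

Optimal t* satisfies g'(t*) = g(t*)/(T + t*).
g'(t) = 0.45·120·t^-0.55. Setting 0.45·120·t^-0.55 = 120·t^0.45/(35+t) gives 0.45(35+t) = t, so 0.55·t = 0.45×35.
t* = 0.45×35/0.55 = 28.64 min.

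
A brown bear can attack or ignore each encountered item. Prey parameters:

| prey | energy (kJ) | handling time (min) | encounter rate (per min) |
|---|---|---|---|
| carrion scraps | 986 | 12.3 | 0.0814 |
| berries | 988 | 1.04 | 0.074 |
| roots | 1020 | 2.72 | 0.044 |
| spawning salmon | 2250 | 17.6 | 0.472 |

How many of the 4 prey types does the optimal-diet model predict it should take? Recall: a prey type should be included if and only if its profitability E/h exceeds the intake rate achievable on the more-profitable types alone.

E/h in descending order: berries 950, roots 375, spawning salmon 128, carrion scraps 80.2 kJ/min. The optimal diet is the largest prefix of this list for which every included type satisfies E_i/h_i > R on the types above it.
Rate on top 1: 67.89. roots: 375 > 67.89 → include.
Rate on top 2: 98.6. spawning salmon: 128 > 98.6 → include.
Rate on top 3: 124.2. carrion scraps: 80.2 < 124.2 → exclude; stop.
Optimal diet: berries, roots, spawning salmon — 3 of 4 types.

3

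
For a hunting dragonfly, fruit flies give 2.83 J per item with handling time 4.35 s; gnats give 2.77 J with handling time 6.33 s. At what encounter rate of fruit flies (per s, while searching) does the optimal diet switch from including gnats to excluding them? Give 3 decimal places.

0.472 per s

Drop gnats once their profitability E₂/h₂ falls below the rate achievable on fruit flies alone: E₂/h₂ = λE₁/(1 + λh₁).
Solve for λ: λE₁h₂ = E₂(1 + λh₁) → λ(E₁h₂ − E₂h₁) = E₂ → λ = E₂/(E₁h₂ − E₂h₁).
λ = 2.77/(2.83×6.33 − 2.77×4.35) = 2.77/5.864 = 0.4723 per s.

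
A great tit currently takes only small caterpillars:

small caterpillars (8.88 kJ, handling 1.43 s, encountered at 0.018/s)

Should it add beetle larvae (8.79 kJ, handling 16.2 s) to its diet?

Yes

Current rate: (0.018×8.88)/(1 + 0.018×1.43) = 0.1558 kJ/s.
Profitability of beetle larvae: 8.79/16.2 = 0.5426 kJ/s.
Since 0.5426 > R, including beetle larvae increases the long-run rate.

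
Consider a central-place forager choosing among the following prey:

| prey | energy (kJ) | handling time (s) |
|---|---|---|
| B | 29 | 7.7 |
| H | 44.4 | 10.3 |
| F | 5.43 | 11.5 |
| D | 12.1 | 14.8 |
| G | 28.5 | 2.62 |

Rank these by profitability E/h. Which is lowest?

F

Profitability E/h (kJ/s): B = 29/7.7 = 3.77, H = 44.4/10.3 = 4.31, F = 5.43/11.5 = 0.472, D = 12.1/14.8 = 0.818, G = 28.5/2.62 = 10.9.
Ranked: G > H > B > D > F.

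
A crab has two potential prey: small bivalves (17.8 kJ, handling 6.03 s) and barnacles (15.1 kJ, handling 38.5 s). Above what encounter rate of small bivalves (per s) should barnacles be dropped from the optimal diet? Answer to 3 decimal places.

0.025 per s

Drop barnacles once their profitability E₂/h₂ falls below the rate achievable on small bivalves alone: E₂/h₂ = λE₁/(1 + λh₁).
Solve for λ: λE₁h₂ = E₂(1 + λh₁) → λ(E₁h₂ − E₂h₁) = E₂ → λ = E₂/(E₁h₂ − E₂h₁).
λ = 15.1/(17.8×38.5 − 15.1×6.03) = 15.1/594.2 = 0.02541 per s.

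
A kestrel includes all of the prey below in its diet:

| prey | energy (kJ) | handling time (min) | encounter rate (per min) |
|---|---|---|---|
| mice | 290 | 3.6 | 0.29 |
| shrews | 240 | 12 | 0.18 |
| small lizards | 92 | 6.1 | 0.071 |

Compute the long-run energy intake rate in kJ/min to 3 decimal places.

28.861 kJ/min

Energy encountered per unit search time: 0.29×290 + 0.18×240 + 0.071×92 = 133.8 kJ/min.
Handling time per unit search time: 0.29×3.6 + 0.18×12 + 0.071×6.1 = 3.637.
Rate = 133.8/(1 + 3.637) = 28.86 kJ/min.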